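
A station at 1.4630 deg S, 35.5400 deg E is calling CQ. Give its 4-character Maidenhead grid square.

KI78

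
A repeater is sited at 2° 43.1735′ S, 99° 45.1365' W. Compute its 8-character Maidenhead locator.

Add 180° to longitude and 90° to latitude: 80.24773, 87.28044.
Field: lon ⌊80.24773/20⌋ = 4 → E; lat ⌊87.28044/10⌋ = 8 → I.
Square: lon ⌊0.24773/2⌋ = 0; lat ⌊7.28044/1⌋ = 7.
Subsquare: lon ⌊0.24773/0.0833333⌋ = 2 → c; lat ⌊0.28044/0.0416667⌋ = 6 → g.
Extended square: lon ⌊0.08106/0.00833333⌋ = 9; lat ⌊0.03044/0.00416667⌋ = 7.

EI07cg97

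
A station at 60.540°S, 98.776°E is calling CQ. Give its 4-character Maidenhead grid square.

Offset from 180°W / 90°S: lon 278.78°, lat 29.46°.
Field: lon ⌊278.78/20⌋ = 13 → N; lat ⌊29.46/10⌋ = 2 → C.
Square: lon ⌊18.78/2⌋ = 9; lat ⌊9.46/1⌋ = 9.

NC99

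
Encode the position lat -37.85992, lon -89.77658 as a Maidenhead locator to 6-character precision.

EF52cd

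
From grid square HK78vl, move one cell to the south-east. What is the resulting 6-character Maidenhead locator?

Longitude subsquare v = 21; +1 → 22 = w.
Latitude subsquare l = 11; −1 → 10 = k.

HK78wk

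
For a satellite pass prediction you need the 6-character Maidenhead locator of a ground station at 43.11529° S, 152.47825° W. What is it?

Offset from 180°W / 90°S: lon 27.5217°, lat 46.8847°.
Field (20°×10°, letters A–R): lon ⌊27.5217/20⌋ = 1 → B; lat ⌊46.8847/10⌋ = 4 → E.
Square (2°×1°, digits 0–9): lon ⌊7.5217/2⌋ = 3; lat ⌊6.8847/1⌋ = 6.
Subsquare (5′×2.5′, letters a–x): lon ⌊1.5217/0.0833333⌋ = 18 → s; lat ⌊0.8847/0.0416667⌋ = 21 → v.

BE36sv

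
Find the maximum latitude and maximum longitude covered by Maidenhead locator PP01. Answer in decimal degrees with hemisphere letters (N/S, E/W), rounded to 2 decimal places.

62.00° N, 122.00° E

Field P=15, P=15: +15·20° lon, +15·10° lat → SW at lon 120°, lat 60°.
Square 0, 1: +0·2° lon, +1·1° lat → SW at lon 120°, lat 61°.
Cell spans 2° lon × 1° lat. NE corner is SW corner plus one full cell.
latitude 62.00° N, longitude 122.00° E.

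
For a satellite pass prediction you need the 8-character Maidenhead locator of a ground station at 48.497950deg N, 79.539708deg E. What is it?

Shift to the Maidenhead origin (180°W, 90°S): lon 259.53971, lat 138.49795.
Field (20°×10°, letters A–R): 259.53971/20 → 12 → M, 138.49795/10 → 13 → N; chars MN.
Square (2°×1°, digits 0–9): 19.53971/2 → 9, 8.49795/1 → 8; chars 98.
Subsquare (5′×2.5′, letters a–x): 1.53971/0.0833333 → 18 → s, 0.49795/0.0416667 → 11 → l; chars sl.
Extended square (30″×15″, digits 0–9): 0.03971/0.00833333 → 4, 0.03962/0.00416667 → 9; chars 49.

MN98sl49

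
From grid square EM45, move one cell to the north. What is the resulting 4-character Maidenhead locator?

EM46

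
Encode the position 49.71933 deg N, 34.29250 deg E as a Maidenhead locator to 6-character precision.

Add 180° to longitude and 90° to latitude: 214.2925, 139.7193.
Field: 214.2925/20 → 10 → K, 139.7193/10 → 13 → N; chars KN.
Square: 14.2925/2 → 7, 9.7193/1 → 9; chars 79.
Subsquare: 0.2925/0.0833333 → 3 → d, 0.7193/0.0416667 → 17 → r; chars dr.

KN79dr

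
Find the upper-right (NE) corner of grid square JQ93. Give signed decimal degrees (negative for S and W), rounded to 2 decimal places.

74.00, 20.00

Field J=9, Q=16: +9·20° lon, +16·10° lat → SW at lon 0°, lat 70°.
Square 9, 3: +9·2° lon, +3·1° lat → SW at lon 18°, lat 73°.
Cell spans 2° lon × 1° lat. NE corner is SW corner plus one full cell.
latitude 74.00, longitude 20.00.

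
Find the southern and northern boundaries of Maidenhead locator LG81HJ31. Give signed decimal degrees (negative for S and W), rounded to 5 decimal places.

Field L=11, G=6: +11·20° lon, +6·10° lat → SW at lon 40°, lat -30°.
Square 8, 1: +8·2° lon, +1·1° lat → SW at lon 56°, lat -29°.
Subsquare h=7, j=9: +7·0.0833333° lon, +9·0.0416667° lat → SW at lon 56.5833°, lat -28.625°.
Extended square 3, 1: +3·0.00833333° lon, +1·0.00416667° lat → SW at lon 56.6083°, lat -28.6208°.
Cell spans 0.00833333° lon × 0.00416667° lat.
south -28.62083, north -28.61667.

-28.62083, -28.61667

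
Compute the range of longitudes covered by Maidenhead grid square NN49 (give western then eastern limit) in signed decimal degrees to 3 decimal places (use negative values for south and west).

Field N=13, N=13: +13·20° lon, +13·10° lat → SW at lon 80°, lat 40°.
Square 4, 9: +4·2° lon, +9·1° lat → SW at lon 88°, lat 49°.
Cell spans 2° lon × 1° lat.
west 88.000, east 90.000.

88.000, 90.000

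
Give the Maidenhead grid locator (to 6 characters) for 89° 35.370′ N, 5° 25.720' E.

Offset from 180°W / 90°S: lon 185.4287°, lat 179.5895°.
Field: 185.4287/20 → 9 → J, 179.5895/10 → 17 → R; chars JR.
Square: 5.4287/2 → 2, 9.5895/1 → 9; chars 29.
Subsquare: 1.4287/0.0833333 → 17 → r, 0.5895/0.0416667 → 14 → o; chars ro.

JR29ro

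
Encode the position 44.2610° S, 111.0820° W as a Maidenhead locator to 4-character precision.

Add 180° to longitude and 90° to latitude: 68.92, 45.74.
Field: lon ⌊68.92/20⌋ = 3 → D; lat ⌊45.74/10⌋ = 4 → E.
Square: lon ⌊8.92/2⌋ = 4; lat ⌊5.74/1⌋ = 5.

DE45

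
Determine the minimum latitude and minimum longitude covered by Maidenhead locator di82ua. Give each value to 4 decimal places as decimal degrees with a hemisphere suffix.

8.0000° S, 102.3333° W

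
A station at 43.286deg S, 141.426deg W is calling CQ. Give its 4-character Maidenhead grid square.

Shift to the Maidenhead origin (180°W, 90°S): lon 38.57, lat 46.71.
Field: lon ⌊38.57/20⌋ = 1 → B; lat ⌊46.71/10⌋ = 4 → E.
Square: lon ⌊18.57/2⌋ = 9; lat ⌊6.71/1⌋ = 6.

BE96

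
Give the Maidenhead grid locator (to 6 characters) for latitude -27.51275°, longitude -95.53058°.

EG22fl

Offset from 180°W / 90°S: lon 84.4694°, lat 62.4873°.
Field: 84.4694/20 → 4 → E, 62.4873/10 → 6 → G; chars EG.
Square: 4.4694/2 → 2, 2.4873/1 → 2; chars 22.
Subsquare: 0.4694/0.0833333 → 5 → f, 0.4873/0.0416667 → 11 → l; chars fl.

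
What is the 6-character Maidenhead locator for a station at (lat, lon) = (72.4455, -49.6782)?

GQ52dk

Add 180° to longitude and 90° to latitude: 130.3218, 162.4455.
Field: 130.3218/20 → 6 → G, 162.4455/10 → 16 → Q; chars GQ.
Square: 10.3218/2 → 5, 2.4455/1 → 2; chars 52.
Subsquare: 0.3218/0.0833333 → 3 → d, 0.4455/0.0416667 → 10 → k; chars dk.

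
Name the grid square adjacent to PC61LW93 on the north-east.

Longitude extended square 9; +1 → 10, wraps to 0, carry into subsquare.
Longitude subsquare l = 11; +1 → 12 = m.
Latitude extended square 3; +1 → 4.

PC61mw04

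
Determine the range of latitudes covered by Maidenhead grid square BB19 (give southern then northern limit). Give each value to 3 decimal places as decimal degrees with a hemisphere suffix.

71.000° S, 70.000° S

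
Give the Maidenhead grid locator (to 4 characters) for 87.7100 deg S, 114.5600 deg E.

OA72

Add 180° to longitude and 90° to latitude: 294.56, 2.29.
Field (20°×10°, letters A–R): lon ⌊294.56/20⌋ = 14 → O; lat ⌊2.29/10⌋ = 0 → A.
Square (2°×1°, digits 0–9): lon ⌊14.56/2⌋ = 7; lat ⌊2.29/1⌋ = 2.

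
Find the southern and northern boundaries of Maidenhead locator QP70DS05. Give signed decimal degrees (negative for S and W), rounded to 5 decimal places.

60.77083, 60.77500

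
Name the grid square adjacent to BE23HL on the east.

Longitude subsquare h = 7; +1 → 8 = i.
The latitude characters are unchanged.

BE23il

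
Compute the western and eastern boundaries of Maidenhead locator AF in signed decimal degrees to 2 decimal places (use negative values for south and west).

-180.00, -160.00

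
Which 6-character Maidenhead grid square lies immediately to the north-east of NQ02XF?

NQ12ag

Longitude subsquare x = 23; +1 → 24, wraps to 0 = a, carry into square.
Longitude square 0; +1 → 1.
Latitude subsquare f = 5; +1 → 6 = g.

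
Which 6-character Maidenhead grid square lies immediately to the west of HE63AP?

Longitude subsquare a = 0; −1 → -1, wraps to 23 = x, carry into square.
Longitude square 6; −1 → 5.
The latitude characters are unchanged.

HE53xp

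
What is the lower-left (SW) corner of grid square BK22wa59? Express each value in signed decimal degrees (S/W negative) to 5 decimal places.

12.03750, -154.12500

Field B=1, K=10: +1·20° lon, +10·10° lat → SW at lon -160°, lat 10°.
Square 2, 2: +2·2° lon, +2·1° lat → SW at lon -156°, lat 12°.
Subsquare w=22, a=0: +22·0.0833333° lon, +0·0.0416667° lat → SW at lon -154.167°, lat 12°.
Extended square 5, 9: +5·0.00833333° lon, +9·0.00416667° lat → SW at lon -154.125°, lat 12.0375°.
latitude 12.03750, longitude -154.12500.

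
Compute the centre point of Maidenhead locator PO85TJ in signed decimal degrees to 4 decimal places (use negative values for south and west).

55.3958, 137.6250

Field P=15, O=14: +15·20° lon, +14·10° lat → SW at lon 120°, lat 50°.
Square 8, 5: +8·2° lon, +5·1° lat → SW at lon 136°, lat 55°.
Subsquare t=19, j=9: +19·0.0833333° lon, +9·0.0416667° lat → SW at lon 137.583°, lat 55.375°.
Cell spans 0.0833333° lon × 0.0416667° lat. Centre is SW corner plus half of each.
latitude 55.3958, longitude 137.6250.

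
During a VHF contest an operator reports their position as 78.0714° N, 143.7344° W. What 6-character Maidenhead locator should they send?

Add 180° to longitude and 90° to latitude: 36.2656, 168.0714.
Field: 36.2656/20 → 1 → B, 168.0714/10 → 16 → Q; chars BQ.
Square: 16.2656/2 → 8, 8.0714/1 → 8; chars 88.
Subsquare: 0.2656/0.0833333 → 3 → d, 0.0714/0.0416667 → 1 → b; chars db.

BQ88db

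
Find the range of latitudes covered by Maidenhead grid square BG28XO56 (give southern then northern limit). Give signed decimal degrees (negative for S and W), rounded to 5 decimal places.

-21.39167, -21.38750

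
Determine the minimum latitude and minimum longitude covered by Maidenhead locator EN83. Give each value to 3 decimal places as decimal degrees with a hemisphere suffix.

Field E=4, N=13: +4·20° lon, +13·10° lat → SW at lon -100°, lat 40°.
Square 8, 3: +8·2° lon, +3·1° lat → SW at lon -84°, lat 43°.
latitude 43.000° N, longitude 84.000° W.

43.000° N, 84.000° W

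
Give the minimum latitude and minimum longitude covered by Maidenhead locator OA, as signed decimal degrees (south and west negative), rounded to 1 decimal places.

Field O=14, A=0: +14·20° lon, +0·10° lat → SW at lon 100°, lat -90°.
latitude -90.0, longitude 100.0.

-90.0, 100.0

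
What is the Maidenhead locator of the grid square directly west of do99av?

Longitude subsquare a = 0; −1 → -1, wraps to 23 = x, carry into square.
Longitude square 9; −1 → 8.
The latitude characters are unchanged.

DO89xv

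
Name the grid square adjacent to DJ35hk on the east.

DJ35ik

Longitude subsquare h = 7; +1 → 8 = i.
The latitude characters are unchanged.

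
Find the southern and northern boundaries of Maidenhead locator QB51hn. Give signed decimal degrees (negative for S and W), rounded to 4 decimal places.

Field Q=16, B=1: +16·20° lon, +1·10° lat → SW at lon 140°, lat -80°.
Square 5, 1: +5·2° lon, +1·1° lat → SW at lon 150°, lat -79°.
Subsquare h=7, n=13: +7·0.0833333° lon, +13·0.0416667° lat → SW at lon 150.583°, lat -78.4583°.
Cell spans 0.0833333° lon × 0.0416667° lat.
south -78.4583, north -78.4167.

-78.4583, -78.4167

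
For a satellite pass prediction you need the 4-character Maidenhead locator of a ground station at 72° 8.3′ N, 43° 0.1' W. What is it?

GQ82

Shift to the Maidenhead origin (180°W, 90°S): lon 137.00, lat 162.14.
Field: 137.00/20 → 6 → G, 162.14/10 → 16 → Q; chars GQ.
Square: 17.00/2 → 8, 2.14/1 → 2; chars 82.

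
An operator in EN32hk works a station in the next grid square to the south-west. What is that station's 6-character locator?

EN32gj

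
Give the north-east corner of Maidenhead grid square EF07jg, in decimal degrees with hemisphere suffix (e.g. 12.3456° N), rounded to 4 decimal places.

32.7083° S, 99.1667° W

Field E=4, F=5: +4·20° lon, +5·10° lat → SW at lon -100°, lat -40°.
Square 0, 7: +0·2° lon, +7·1° lat → SW at lon -100°, lat -33°.
Subsquare j=9, g=6: +9·0.0833333° lon, +6·0.0416667° lat → SW at lon -99.25°, lat -32.75°.
Cell spans 0.0833333° lon × 0.0416667° lat. NE corner is SW corner plus one full cell.
latitude 32.7083° S, longitude 99.1667° W.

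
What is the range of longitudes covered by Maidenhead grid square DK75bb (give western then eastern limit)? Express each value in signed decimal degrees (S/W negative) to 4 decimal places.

-105.9167, -105.8333

Field D=3, K=10: +3·20° lon, +10·10° lat → SW at lon -120°, lat 10°.
Square 7, 5: +7·2° lon, +5·1° lat → SW at lon -106°, lat 15°.
Subsquare b=1, b=1: +1·0.0833333° lon, +1·0.0416667° lat → SW at lon -105.917°, lat 15.0417°.
Cell spans 0.0833333° lon × 0.0416667° lat.
west -105.9167, east -105.8333.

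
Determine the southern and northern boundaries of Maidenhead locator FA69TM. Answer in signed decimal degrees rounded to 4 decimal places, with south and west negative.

-80.5000, -80.4583

Field F=5, A=0: +5·20° lon, +0·10° lat → SW at lon -80°, lat -90°.
Square 6, 9: +6·2° lon, +9·1° lat → SW at lon -68°, lat -81°.
Subsquare t=19, m=12: +19·0.0833333° lon, +12·0.0416667° lat → SW at lon -66.4167°, lat -80.5°.
Cell spans 0.0833333° lon × 0.0416667° lat.
south -80.5000, north -80.4583.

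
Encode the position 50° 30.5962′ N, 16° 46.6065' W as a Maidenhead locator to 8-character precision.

Add 180° to longitude and 90° to latitude: 163.22323, 140.50994.
Field (20°×10°, letters A–R): lon ⌊163.22323/20⌋ = 8 → I; lat ⌊140.50994/10⌋ = 14 → O.
Square (2°×1°, digits 0–9): lon ⌊3.22323/2⌋ = 1; lat ⌊0.50994/1⌋ = 0.
Subsquare (5′×2.5′, letters a–x): lon ⌊1.22323/0.0833333⌋ = 14 → o; lat ⌊0.50994/0.0416667⌋ = 12 → m.
Extended square (30″×15″, digits 0–9): lon ⌊0.05656/0.00833333⌋ = 6; lat ⌊0.00994/0.00416667⌋ = 2.

IO10om62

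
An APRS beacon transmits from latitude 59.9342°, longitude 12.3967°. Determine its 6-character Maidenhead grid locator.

Shift to the Maidenhead origin (180°W, 90°S): lon 192.3967, lat 149.9342.
Field: lon ⌊192.3967/20⌋ = 9 → J; lat ⌊149.9342/10⌋ = 14 → O.
Square: lon ⌊12.3967/2⌋ = 6; lat ⌊9.9342/1⌋ = 9.
Subsquare: lon ⌊0.3967/0.0833333⌋ = 4 → e; lat ⌊0.9342/0.0416667⌋ = 22 → w.

JO69ew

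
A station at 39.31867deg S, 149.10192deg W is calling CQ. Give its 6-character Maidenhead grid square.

BF50kq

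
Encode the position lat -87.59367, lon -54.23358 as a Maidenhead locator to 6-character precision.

GA22vj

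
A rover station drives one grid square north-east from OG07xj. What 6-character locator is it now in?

OG17ak

Longitude subsquare x = 23; +1 → 24, wraps to 0 = a, carry into square.
Longitude square 0; +1 → 1.
Latitude subsquare j = 9; +1 → 10 = k.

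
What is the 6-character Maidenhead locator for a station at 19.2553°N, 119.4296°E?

Offset from 180°W / 90°S: lon 299.4296°, lat 109.2553°.
Field: lon ⌊299.4296/20⌋ = 14 → O; lat ⌊109.2553/10⌋ = 10 → K.
Square: lon ⌊19.4296/2⌋ = 9; lat ⌊9.2553/1⌋ = 9.
Subsquare: lon ⌊1.4296/0.0833333⌋ = 17 → r; lat ⌊0.2553/0.0416667⌋ = 6 → g.

OK99rg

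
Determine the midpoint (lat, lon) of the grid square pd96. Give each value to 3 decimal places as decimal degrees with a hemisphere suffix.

Field P=15, D=3: +15·20° lon, +3·10° lat → SW at lon 120°, lat -60°.
Square 9, 6: +9·2° lon, +6·1° lat → SW at lon 138°, lat -54°.
Cell spans 2° lon × 1° lat. Centre is SW corner plus half of each.
latitude 53.500° S, longitude 139.000° E.

53.500° S, 139.000° E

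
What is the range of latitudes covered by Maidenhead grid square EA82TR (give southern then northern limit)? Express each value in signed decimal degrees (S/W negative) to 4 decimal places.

Field E=4, A=0: +4·20° lon, +0·10° lat → SW at lon -100°, lat -90°.
Square 8, 2: +8·2° lon, +2·1° lat → SW at lon -84°, lat -88°.
Subsquare t=19, r=17: +19·0.0833333° lon, +17·0.0416667° lat → SW at lon -82.4167°, lat -87.2917°.
Cell spans 0.0833333° lon × 0.0416667° lat.
south -87.2917, north -87.2500.

-87.2917, -87.2500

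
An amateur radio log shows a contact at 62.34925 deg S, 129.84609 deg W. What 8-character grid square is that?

Shift to the Maidenhead origin (180°W, 90°S): lon 50.15391, lat 27.65075.
Field: 50.15391/20 → 2 → C, 27.65075/10 → 2 → C; chars CC.
Square: 10.15391/2 → 5, 7.65075/1 → 7; chars 57.
Subsquare: 0.15391/0.0833333 → 1 → b, 0.65075/0.0416667 → 15 → p; chars bp.
Extended square: 0.07058/0.00833333 → 8, 0.02575/0.00416667 → 6; chars 86.

CC57bp86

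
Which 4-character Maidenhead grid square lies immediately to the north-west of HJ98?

HJ89

Longitude square 9; −1 → 8.
Latitude square 8; +1 → 9.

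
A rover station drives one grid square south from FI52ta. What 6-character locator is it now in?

FI51tx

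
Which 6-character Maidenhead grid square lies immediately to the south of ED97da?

Latitude subsquare a = 0; −1 → -1, wraps to 23 = x, carry into square.
Latitude square 7; −1 → 6.
The longitude characters are unchanged.

ED96dx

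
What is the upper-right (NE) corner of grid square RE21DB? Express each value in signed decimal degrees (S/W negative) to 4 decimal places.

Field R=17, E=4: +17·20° lon, +4·10° lat → SW at lon 160°, lat -50°.
Square 2, 1: +2·2° lon, +1·1° lat → SW at lon 164°, lat -49°.
Subsquare d=3, b=1: +3·0.0833333° lon, +1·0.0416667° lat → SW at lon 164.25°, lat -48.9583°.
Cell spans 0.0833333° lon × 0.0416667° lat. NE corner is SW corner plus one full cell.
latitude -48.9167, longitude 164.3333.

-48.9167, 164.3333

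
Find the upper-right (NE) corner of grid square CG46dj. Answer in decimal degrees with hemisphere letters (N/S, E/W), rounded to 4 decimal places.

23.5833° S, 131.6667° W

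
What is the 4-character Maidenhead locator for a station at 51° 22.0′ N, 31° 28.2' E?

KO51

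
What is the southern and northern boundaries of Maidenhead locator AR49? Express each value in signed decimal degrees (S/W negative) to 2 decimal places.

89.00, 90.00

Field A=0, R=17: +0·20° lon, +17·10° lat → SW at lon -180°, lat 80°.
Square 4, 9: +4·2° lon, +9·1° lat → SW at lon -172°, lat 89°.
Cell spans 2° lon × 1° lat.
south 89.00, north 90.00.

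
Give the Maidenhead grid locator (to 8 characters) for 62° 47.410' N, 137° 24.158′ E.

PP82qs89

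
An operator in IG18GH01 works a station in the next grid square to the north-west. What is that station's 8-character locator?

IG18fh92

Longitude extended square 0; −1 → -1, wraps to 9, carry into subsquare.
Longitude subsquare g = 6; −1 → 5 = f.
Latitude extended square 1; +1 → 2.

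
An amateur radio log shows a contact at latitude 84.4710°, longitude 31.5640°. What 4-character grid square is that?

Shift to the Maidenhead origin (180°W, 90°S): lon 211.56, lat 174.47.
Field: lon ⌊211.56/20⌋ = 10 → K; lat ⌊174.47/10⌋ = 17 → R.
Square: lon ⌊11.56/2⌋ = 5; lat ⌊4.47/1⌋ = 4.

KR54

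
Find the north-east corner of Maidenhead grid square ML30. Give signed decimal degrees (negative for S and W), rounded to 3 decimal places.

Field M=12, L=11: +12·20° lon, +11·10° lat → SW at lon 60°, lat 20°.
Square 3, 0: +3·2° lon, +0·1° lat → SW at lon 66°, lat 20°.
Cell spans 2° lon × 1° lat. NE corner is SW corner plus one full cell.
latitude 21.000, longitude 68.000.

21.000, 68.000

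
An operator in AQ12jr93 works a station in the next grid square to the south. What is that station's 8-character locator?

AQ12jr92

Latitude extended square 3; −1 → 2.
The longitude characters are unchanged.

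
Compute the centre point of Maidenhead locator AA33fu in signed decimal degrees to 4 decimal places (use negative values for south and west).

Field A=0, A=0: +0·20° lon, +0·10° lat → SW at lon -180°, lat -90°.
Square 3, 3: +3·2° lon, +3·1° lat → SW at lon -174°, lat -87°.
Subsquare f=5, u=20: +5·0.0833333° lon, +20·0.0416667° lat → SW at lon -173.583°, lat -86.1667°.
Cell spans 0.0833333° lon × 0.0416667° lat. Centre is SW corner plus half of each.
latitude -86.1458, longitude -173.5417.

-86.1458, -173.5417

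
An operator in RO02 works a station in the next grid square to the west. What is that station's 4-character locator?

Longitude square 0; −1 → -1, wraps to 9, carry into field.
Longitude field R = 17; −1 → 16 = Q.
The latitude characters are unchanged.

QO92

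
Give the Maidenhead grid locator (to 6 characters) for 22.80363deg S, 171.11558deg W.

AG47ke

Shift to the Maidenhead origin (180°W, 90°S): lon 8.8844, lat 67.1964.
Field: 8.8844/20 → 0 → A, 67.1964/10 → 6 → G; chars AG.
Square: 8.8844/2 → 4, 7.1964/1 → 7; chars 47.
Subsquare: 0.8844/0.0833333 → 10 → k, 0.1964/0.0416667 → 4 → e; chars ke.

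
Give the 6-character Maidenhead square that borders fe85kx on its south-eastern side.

FE85lw

Longitude subsquare k = 10; +1 → 11 = l.
Latitude subsquare x = 23; −1 → 22 = w.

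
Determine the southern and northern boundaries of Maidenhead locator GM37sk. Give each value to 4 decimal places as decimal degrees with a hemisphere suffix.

37.4167° N, 37.4583° N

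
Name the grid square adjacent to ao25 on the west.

Longitude square 2; −1 → 1.
The latitude characters are unchanged.

AO15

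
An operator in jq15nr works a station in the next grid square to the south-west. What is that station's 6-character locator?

JQ15mq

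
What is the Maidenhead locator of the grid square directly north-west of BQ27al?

BQ17xm

Longitude subsquare a = 0; −1 → -1, wraps to 23 = x, carry into square.
Longitude square 2; −1 → 1.
Latitude subsquare l = 11; +1 → 12 = m.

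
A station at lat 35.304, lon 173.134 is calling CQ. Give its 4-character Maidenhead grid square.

RM65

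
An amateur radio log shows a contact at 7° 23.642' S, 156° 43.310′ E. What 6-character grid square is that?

QI82io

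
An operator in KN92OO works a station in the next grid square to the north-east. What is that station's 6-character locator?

KN92pp

Longitude subsquare o = 14; +1 → 15 = p.
Latitude subsquare o = 14; +1 → 15 = p.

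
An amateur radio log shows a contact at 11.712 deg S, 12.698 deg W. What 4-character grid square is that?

Shift to the Maidenhead origin (180°W, 90°S): lon 167.30, lat 78.29.
Field (20°×10°, letters A–R): 167.30/20 → 8 → I, 78.29/10 → 7 → H; chars IH.
Square (2°×1°, digits 0–9): 7.30/2 → 3, 8.29/1 → 8; chars 38.

IH38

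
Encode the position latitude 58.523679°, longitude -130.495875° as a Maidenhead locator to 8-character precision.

Offset from 180°W / 90°S: lon 49.50412°, lat 148.52368°.
Field: lon ⌊49.50412/20⌋ = 2 → C; lat ⌊148.52368/10⌋ = 14 → O.
Square: lon ⌊9.50412/2⌋ = 4; lat ⌊8.52368/1⌋ = 8.
Subsquare: lon ⌊1.50412/0.0833333⌋ = 18 → s; lat ⌊0.52368/0.0416667⌋ = 12 → m.
Extended square: lon ⌊0.00412/0.00833333⌋ = 0; lat ⌊0.02368/0.00416667⌋ = 5.

CO48sm05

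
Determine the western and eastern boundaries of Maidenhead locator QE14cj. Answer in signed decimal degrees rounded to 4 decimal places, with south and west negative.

Field Q=16, E=4: +16·20° lon, +4·10° lat → SW at lon 140°, lat -50°.
Square 1, 4: +1·2° lon, +4·1° lat → SW at lon 142°, lat -46°.
Subsquare c=2, j=9: +2·0.0833333° lon, +9·0.0416667° lat → SW at lon 142.167°, lat -45.625°.
Cell spans 0.0833333° lon × 0.0416667° lat.
west 142.1667, east 142.2500.

142.1667, 142.2500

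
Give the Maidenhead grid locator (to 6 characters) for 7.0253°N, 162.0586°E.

RJ17aa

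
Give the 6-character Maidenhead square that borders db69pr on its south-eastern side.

DB69qq

Longitude subsquare p = 15; +1 → 16 = q.
Latitude subsquare r = 17; −1 → 16 = q.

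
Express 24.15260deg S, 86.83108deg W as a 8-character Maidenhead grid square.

EG65ou03

Offset from 180°W / 90°S: lon 93.16892°, lat 65.84740°.
Field: 93.16892/20 → 4 → E, 65.84740/10 → 6 → G; chars EG.
Square: 13.16892/2 → 6, 5.84740/1 → 5; chars 65.
Subsquare: 1.16892/0.0833333 → 14 → o, 0.84740/0.0416667 → 20 → u; chars ou.
Extended square: 0.00225/0.00833333 → 0, 0.01407/0.00416667 → 3; chars 03.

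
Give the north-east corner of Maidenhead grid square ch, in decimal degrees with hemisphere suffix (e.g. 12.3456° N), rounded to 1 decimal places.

10.0° S, 120.0° W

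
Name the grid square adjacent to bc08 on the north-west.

AC99

Longitude square 0; −1 → -1, wraps to 9, carry into field.
Longitude field B = 1; −1 → 0 = A.
Latitude square 8; +1 → 9.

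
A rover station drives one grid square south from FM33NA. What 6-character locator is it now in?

FM32nx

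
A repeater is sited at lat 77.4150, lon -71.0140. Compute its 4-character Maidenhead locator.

FQ47

Shift to the Maidenhead origin (180°W, 90°S): lon 108.99, lat 167.42.
Field: 108.99/20 → 5 → F, 167.42/10 → 16 → Q; chars FQ.
Square: 8.99/2 → 4, 7.42/1 → 7; chars 47.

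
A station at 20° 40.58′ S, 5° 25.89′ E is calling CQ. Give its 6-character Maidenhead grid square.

JG29rh

Add 180° to longitude and 90° to latitude: 185.4315, 69.3237.
Field: 185.4315/20 → 9 → J, 69.3237/10 → 6 → G; chars JG.
Square: 5.4315/2 → 2, 9.3237/1 → 9; chars 29.
Subsquare: 1.4315/0.0833333 → 17 → r, 0.3237/0.0416667 → 7 → h; chars rh.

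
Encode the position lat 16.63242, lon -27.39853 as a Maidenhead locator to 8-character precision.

HK66hp21

Shift to the Maidenhead origin (180°W, 90°S): lon 152.60147, lat 106.63242.
Field: 152.60147/20 → 7 → H, 106.63242/10 → 10 → K; chars HK.
Square: 12.60147/2 → 6, 6.63242/1 → 6; chars 66.
Subsquare: 0.60147/0.0833333 → 7 → h, 0.63242/0.0416667 → 15 → p; chars hp.
Extended square: 0.01814/0.00833333 → 2, 0.00742/0.00416667 → 1; chars 21.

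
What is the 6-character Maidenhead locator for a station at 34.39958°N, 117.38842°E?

OM84qj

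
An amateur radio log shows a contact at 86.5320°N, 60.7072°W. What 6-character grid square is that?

FR96pm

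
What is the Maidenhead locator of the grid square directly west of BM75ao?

BM65xo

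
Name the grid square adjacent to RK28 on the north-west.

RK19

Longitude square 2; −1 → 1.
Latitude square 8; +1 → 9.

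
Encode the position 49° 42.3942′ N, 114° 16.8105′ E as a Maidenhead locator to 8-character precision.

Offset from 180°W / 90°S: lon 294.28017°, lat 139.70657°.
Field (20°×10°, letters A–R): 294.28017/20 → 14 → O, 139.70657/10 → 13 → N; chars ON.
Square (2°×1°, digits 0–9): 14.28017/2 → 7, 9.70657/1 → 9; chars 79.
Subsquare (5′×2.5′, letters a–x): 0.28017/0.0833333 → 3 → d, 0.70657/0.0416667 → 16 → q; chars dq.
Extended square (30″×15″, digits 0–9): 0.03017/0.00833333 → 3, 0.03990/0.00416667 → 9; chars 39.

ON79dq39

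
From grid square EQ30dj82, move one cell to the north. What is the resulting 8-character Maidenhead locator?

Latitude extended square 2; +1 → 3.
The longitude characters are unchanged.

EQ30dj83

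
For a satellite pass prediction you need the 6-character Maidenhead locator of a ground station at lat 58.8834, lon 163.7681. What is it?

RO18vv

Add 180° to longitude and 90° to latitude: 343.7681, 148.8834.
Field: 343.7681/20 → 17 → R, 148.8834/10 → 14 → O; chars RO.
Square: 3.7681/2 → 1, 8.8834/1 → 8; chars 18.
Subsquare: 1.7681/0.0833333 → 21 → v, 0.8834/0.0416667 → 21 → v; chars vv.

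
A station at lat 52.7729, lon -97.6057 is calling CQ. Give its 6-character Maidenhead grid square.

Offset from 180°W / 90°S: lon 82.3943°, lat 142.7729°.
Field: lon ⌊82.3943/20⌋ = 4 → E; lat ⌊142.7729/10⌋ = 14 → O.
Square: lon ⌊2.3943/2⌋ = 1; lat ⌊2.7729/1⌋ = 2.
Subsquare: lon ⌊0.3943/0.0833333⌋ = 4 → e; lat ⌊0.7729/0.0416667⌋ = 18 → s.

EO12es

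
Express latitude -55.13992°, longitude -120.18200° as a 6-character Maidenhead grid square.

Offset from 180°W / 90°S: lon 59.8180°, lat 34.8601°.
Field: lon ⌊59.8180/20⌋ = 2 → C; lat ⌊34.8601/10⌋ = 3 → D.
Square: lon ⌊19.8180/2⌋ = 9; lat ⌊4.8601/1⌋ = 4.
Subsquare: lon ⌊1.8180/0.0833333⌋ = 21 → v; lat ⌊0.8601/0.0416667⌋ = 20 → u.

CD94vu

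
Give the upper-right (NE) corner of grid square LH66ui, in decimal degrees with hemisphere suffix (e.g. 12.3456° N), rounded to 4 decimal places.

13.6250° S, 53.7500° E

Field L=11, H=7: +11·20° lon, +7·10° lat → SW at lon 40°, lat -20°.
Square 6, 6: +6·2° lon, +6·1° lat → SW at lon 52°, lat -14°.
Subsquare u=20, i=8: +20·0.0833333° lon, +8·0.0416667° lat → SW at lon 53.6667°, lat -13.6667°.
Cell spans 0.0833333° lon × 0.0416667° lat. NE corner is SW corner plus one full cell.
latitude 13.6250° S, longitude 53.7500° E.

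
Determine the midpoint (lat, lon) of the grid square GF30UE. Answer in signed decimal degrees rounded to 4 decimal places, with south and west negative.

-39.8125, -52.2917

Field G=6, F=5: +6·20° lon, +5·10° lat → SW at lon -60°, lat -40°.
Square 3, 0: +3·2° lon, +0·1° lat → SW at lon -54°, lat -40°.
Subsquare u=20, e=4: +20·0.0833333° lon, +4·0.0416667° lat → SW at lon -52.3333°, lat -39.8333°.
Cell spans 0.0833333° lon × 0.0416667° lat. Centre is SW corner plus half of each.
latitude -39.8125, longitude -52.2917.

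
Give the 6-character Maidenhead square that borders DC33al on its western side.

DC23xl

Longitude subsquare a = 0; −1 → -1, wraps to 23 = x, carry into square.
Longitude square 3; −1 → 2.
The latitude characters are unchanged.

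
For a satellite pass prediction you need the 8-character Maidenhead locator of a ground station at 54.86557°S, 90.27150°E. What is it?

ND55dd22

Offset from 180°W / 90°S: lon 270.27150°, lat 35.13443°.
Field: 270.27150/20 → 13 → N, 35.13443/10 → 3 → D; chars ND.
Square: 10.27150/2 → 5, 5.13443/1 → 5; chars 55.
Subsquare: 0.27150/0.0833333 → 3 → d, 0.13443/0.0416667 → 3 → d; chars dd.
Extended square: 0.02150/0.00833333 → 2, 0.00943/0.00416667 → 2; chars 22.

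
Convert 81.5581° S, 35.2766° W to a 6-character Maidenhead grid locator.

Shift to the Maidenhead origin (180°W, 90°S): lon 144.7234, lat 8.4419.
Field (20°×10°, letters A–R): lon ⌊144.7234/20⌋ = 7 → H; lat ⌊8.4419/10⌋ = 0 → A.
Square (2°×1°, digits 0–9): lon ⌊4.7234/2⌋ = 2; lat ⌊8.4419/1⌋ = 8.
Subsquare (5′×2.5′, letters a–x): lon ⌊0.7234/0.0833333⌋ = 8 → i; lat ⌊0.4419/0.0416667⌋ = 10 → k.

HA28ik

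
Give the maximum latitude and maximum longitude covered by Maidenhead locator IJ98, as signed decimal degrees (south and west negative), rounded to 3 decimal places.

9.000, 0.000

Field I=8, J=9: +8·20° lon, +9·10° lat → SW at lon -20°, lat 0°.
Square 9, 8: +9·2° lon, +8·1° lat → SW at lon -2°, lat 8°.
Cell spans 2° lon × 1° lat. NE corner is SW corner plus one full cell.
latitude 9.000, longitude 0.000.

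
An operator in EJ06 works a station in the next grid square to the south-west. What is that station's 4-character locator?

Longitude square 0; −1 → -1, wraps to 9, carry into field.
Longitude field E = 4; −1 → 3 = D.
Latitude square 6; −1 → 5.

DJ95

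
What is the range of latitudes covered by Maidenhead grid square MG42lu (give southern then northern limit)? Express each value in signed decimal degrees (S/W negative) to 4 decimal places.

Field M=12, G=6: +12·20° lon, +6·10° lat → SW at lon 60°, lat -30°.
Square 4, 2: +4·2° lon, +2·1° lat → SW at lon 68°, lat -28°.
Subsquare l=11, u=20: +11·0.0833333° lon, +20·0.0416667° lat → SW at lon 68.9167°, lat -27.1667°.
Cell spans 0.0833333° lon × 0.0416667° lat.
south -27.1667, north -27.1250.

-27.1667, -27.1250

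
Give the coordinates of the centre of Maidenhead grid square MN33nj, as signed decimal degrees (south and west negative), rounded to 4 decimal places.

43.3958, 67.1250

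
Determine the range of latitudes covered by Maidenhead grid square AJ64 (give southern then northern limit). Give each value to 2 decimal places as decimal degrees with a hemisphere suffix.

Field A=0, J=9: +0·20° lon, +9·10° lat → SW at lon -180°, lat 0°.
Square 6, 4: +6·2° lon, +4·1° lat → SW at lon -168°, lat 4°.
Cell spans 2° lon × 1° lat.
south 4.00° N, north 5.00° N.

4.00° N, 5.00° N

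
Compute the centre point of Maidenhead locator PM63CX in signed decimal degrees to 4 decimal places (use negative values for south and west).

33.9792, 132.2083

Field P=15, M=12: +15·20° lon, +12·10° lat → SW at lon 120°, lat 30°.
Square 6, 3: +6·2° lon, +3·1° lat → SW at lon 132°, lat 33°.
Subsquare c=2, x=23: +2·0.0833333° lon, +23·0.0416667° lat → SW at lon 132.167°, lat 33.9583°.
Cell spans 0.0833333° lon × 0.0416667° lat. Centre is SW corner plus half of each.
latitude 33.9792, longitude 132.2083.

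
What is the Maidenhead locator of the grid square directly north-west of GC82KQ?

GC82jr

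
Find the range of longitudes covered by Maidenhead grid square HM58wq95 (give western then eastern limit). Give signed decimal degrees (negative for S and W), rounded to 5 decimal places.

Field H=7, M=12: +7·20° lon, +12·10° lat → SW at lon -40°, lat 30°.
Square 5, 8: +5·2° lon, +8·1° lat → SW at lon -30°, lat 38°.
Subsquare w=22, q=16: +22·0.0833333° lon, +16·0.0416667° lat → SW at lon -28.1667°, lat 38.6667°.
Extended square 9, 5: +9·0.00833333° lon, +5·0.00416667° lat → SW at lon -28.0917°, lat 38.6875°.
Cell spans 0.00833333° lon × 0.00416667° lat.
west -28.09167, east -28.08333.

-28.09167, -28.08333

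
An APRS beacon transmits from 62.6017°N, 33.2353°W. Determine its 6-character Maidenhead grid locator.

Offset from 180°W / 90°S: lon 146.7647°, lat 152.6017°.
Field (20°×10°, letters A–R): lon ⌊146.7647/20⌋ = 7 → H; lat ⌊152.6017/10⌋ = 15 → P.
Square (2°×1°, digits 0–9): lon ⌊6.7647/2⌋ = 3; lat ⌊2.6017/1⌋ = 2.
Subsquare (5′×2.5′, letters a–x): lon ⌊0.7647/0.0833333⌋ = 9 → j; lat ⌊0.6017/0.0416667⌋ = 14 → o.

HP32jo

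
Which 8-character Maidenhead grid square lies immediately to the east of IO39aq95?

Longitude extended square 9; +1 → 10, wraps to 0, carry into subsquare.
Longitude subsquare a = 0; +1 → 1 = b.
The latitude characters are unchanged.

IO39bq05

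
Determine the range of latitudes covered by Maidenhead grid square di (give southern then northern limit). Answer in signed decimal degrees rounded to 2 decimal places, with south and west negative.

-10.00, 0.00

Field D=3, I=8: +3·20° lon, +8·10° lat → SW at lon -120°, lat -10°.
Cell spans 20° lon × 10° lat.
south -10.00, north 0.00.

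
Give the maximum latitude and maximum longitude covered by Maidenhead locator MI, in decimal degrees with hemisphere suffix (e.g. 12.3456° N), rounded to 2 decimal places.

Field M=12, I=8: +12·20° lon, +8·10° lat → SW at lon 60°, lat -10°.
Cell spans 20° lon × 10° lat. NE corner is SW corner plus one full cell.
latitude 0.00° N, longitude 80.00° E.

0.00° N, 80.00° E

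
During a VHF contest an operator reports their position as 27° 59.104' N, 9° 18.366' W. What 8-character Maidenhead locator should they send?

IL57ix36

Offset from 180°W / 90°S: lon 170.69390°, lat 117.98507°.
Field: 170.69390/20 → 8 → I, 117.98507/10 → 11 → L; chars IL.
Square: 10.69390/2 → 5, 7.98507/1 → 7; chars 57.
Subsquare: 0.69390/0.0833333 → 8 → i, 0.98507/0.0416667 → 23 → x; chars ix.
Extended square: 0.02723/0.00833333 → 3, 0.02673/0.00416667 → 6; chars 36.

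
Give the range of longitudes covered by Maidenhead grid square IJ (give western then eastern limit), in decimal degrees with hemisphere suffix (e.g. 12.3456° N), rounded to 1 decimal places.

20.0° W, 0.0° E

Field I=8, J=9: +8·20° lon, +9·10° lat → SW at lon -20°, lat 0°.
Cell spans 20° lon × 10° lat.
west 20.0° W, east 0.0° E.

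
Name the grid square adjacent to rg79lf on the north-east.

RG79mg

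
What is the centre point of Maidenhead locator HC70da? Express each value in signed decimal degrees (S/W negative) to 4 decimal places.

-69.9792, -25.7083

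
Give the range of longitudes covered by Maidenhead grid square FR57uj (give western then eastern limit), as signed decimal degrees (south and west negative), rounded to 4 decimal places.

-68.3333, -68.2500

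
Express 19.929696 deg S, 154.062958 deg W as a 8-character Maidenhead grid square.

BH20xb26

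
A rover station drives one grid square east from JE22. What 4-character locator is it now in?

Longitude square 2; +1 → 3.
The latitude characters are unchanged.

JE32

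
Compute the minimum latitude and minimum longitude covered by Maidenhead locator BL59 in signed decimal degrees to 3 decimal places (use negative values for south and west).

29.000, -150.000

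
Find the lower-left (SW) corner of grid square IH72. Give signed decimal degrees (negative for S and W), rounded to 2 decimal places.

-18.00, -6.00

Field I=8, H=7: +8·20° lon, +7·10° lat → SW at lon -20°, lat -20°.
Square 7, 2: +7·2° lon, +2·1° lat → SW at lon -6°, lat -18°.
latitude -18.00, longitude -6.00.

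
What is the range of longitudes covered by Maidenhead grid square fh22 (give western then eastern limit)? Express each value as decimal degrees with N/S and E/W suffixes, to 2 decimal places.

76.00° W, 74.00° W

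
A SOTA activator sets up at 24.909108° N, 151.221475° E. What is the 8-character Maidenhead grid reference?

Add 180° to longitude and 90° to latitude: 331.22147, 114.90911.
Field: 331.22147/20 → 16 → Q, 114.90911/10 → 11 → L; chars QL.
Square: 11.22147/2 → 5, 4.90911/1 → 4; chars 54.
Subsquare: 1.22147/0.0833333 → 14 → o, 0.90911/0.0416667 → 21 → v; chars ov.
Extended square: 0.05481/0.00833333 → 6, 0.03411/0.00416667 → 8; chars 68.

QL54ov68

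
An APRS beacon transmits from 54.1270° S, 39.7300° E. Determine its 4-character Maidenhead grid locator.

KD95

Shift to the Maidenhead origin (180°W, 90°S): lon 219.73, lat 35.87.
Field: 219.73/20 → 10 → K, 35.87/10 → 3 → D; chars KD.
Square: 19.73/2 → 9, 5.87/1 → 5; chars 95.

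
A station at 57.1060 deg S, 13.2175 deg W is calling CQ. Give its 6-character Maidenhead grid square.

ID32jv

Shift to the Maidenhead origin (180°W, 90°S): lon 166.7825, lat 32.8940.
Field: 166.7825/20 → 8 → I, 32.8940/10 → 3 → D; chars ID.
Square: 6.7825/2 → 3, 2.8940/1 → 2; chars 32.
Subsquare: 0.7825/0.0833333 → 9 → j, 0.8940/0.0416667 → 21 → v; chars jv.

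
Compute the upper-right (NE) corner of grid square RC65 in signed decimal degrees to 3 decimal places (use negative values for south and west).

-64.000, 174.000

Field R=17, C=2: +17·20° lon, +2·10° lat → SW at lon 160°, lat -70°.
Square 6, 5: +6·2° lon, +5·1° lat → SW at lon 172°, lat -65°.
Cell spans 2° lon × 1° lat. NE corner is SW corner plus one full cell.
latitude -64.000, longitude 174.000.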